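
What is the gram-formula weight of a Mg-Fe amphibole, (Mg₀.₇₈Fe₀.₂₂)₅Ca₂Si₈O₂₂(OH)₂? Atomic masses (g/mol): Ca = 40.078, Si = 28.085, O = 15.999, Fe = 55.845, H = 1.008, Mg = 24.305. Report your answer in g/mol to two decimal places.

847.05 g/mol

M = 3.90·24.305 + 1.10·55.845 + 2·40.078 + 8·28.085 + 24·15.999 + 2·1.008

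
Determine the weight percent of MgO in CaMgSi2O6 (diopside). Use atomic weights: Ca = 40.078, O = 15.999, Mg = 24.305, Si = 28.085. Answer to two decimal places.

18.61 wt%

M(CaMgSi2O6) = 216.547 g/mol; M(MgO) = 40.304 g/mol.
Moles MgO per formula unit = 1 Mg ÷ 1 = 1.0000.
MgO fraction = (1.0000 × 40.304) / 216.547 = 40.304/216.547 = 0.1861.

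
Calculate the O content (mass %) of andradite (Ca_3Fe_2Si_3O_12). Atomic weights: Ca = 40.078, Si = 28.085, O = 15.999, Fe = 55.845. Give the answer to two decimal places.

37.78 mass %

Molar mass of Ca_3Fe_2Si_3O_12: 3×40.078 + 2×55.845 + 3×28.085 + 12×15.999 = 508.167 g/mol.
Mass of O per formula unit: 12 × 15.999 = 191.988 g.
Weight fraction O = 191.988 / 508.167 = 0.3778.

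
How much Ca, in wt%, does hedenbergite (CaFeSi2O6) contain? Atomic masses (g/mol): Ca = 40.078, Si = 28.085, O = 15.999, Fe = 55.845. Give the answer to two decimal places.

Molar mass of CaFeSi2O6: 1×40.078 + 1×55.845 + 2×28.085 + 6×15.999 = 248.087 g/mol.
Mass of Ca per formula unit: 1 × 40.078 = 40.078 g.
Weight fraction Ca = 40.078 / 248.087 = 0.1615.

16.15 wt%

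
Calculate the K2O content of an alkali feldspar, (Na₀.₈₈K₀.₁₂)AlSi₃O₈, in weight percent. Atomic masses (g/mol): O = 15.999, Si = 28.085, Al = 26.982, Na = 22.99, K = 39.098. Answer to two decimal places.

Molar mass of (Na₀.₈₈K₀.₁₂)AlSi₃O₈ = 0.88×22.99 + 0.12×39.098 + 1×26.982 + 3×28.085 + 8×15.999 = 264.152 g/mol.
Each formula unit contains 0.12 K, equivalent to 0.12/2 = 0.0600 mol K2O.
M(K2O) = 2×39.098 + 1×15.999 = 94.195 g/mol.
Mass of K2O per formula unit = 0.0600 × 94.195 = 5.652 g.
K2O wt% = 5.652 / 264.152 × 100 = 2.14%.

2.14 wt%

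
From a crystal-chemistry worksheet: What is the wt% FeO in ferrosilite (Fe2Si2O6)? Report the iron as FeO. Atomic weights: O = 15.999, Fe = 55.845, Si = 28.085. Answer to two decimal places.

54.46 wt%

M(Fe2Si2O6) = 263.854 g/mol; M(FeO) = 71.844 g/mol.
Moles FeO per formula unit = 2 Fe ÷ 1 = 2.0000.
FeO fraction = (2.0000 × 71.844) / 263.854 = 143.688/263.854 = 0.5446.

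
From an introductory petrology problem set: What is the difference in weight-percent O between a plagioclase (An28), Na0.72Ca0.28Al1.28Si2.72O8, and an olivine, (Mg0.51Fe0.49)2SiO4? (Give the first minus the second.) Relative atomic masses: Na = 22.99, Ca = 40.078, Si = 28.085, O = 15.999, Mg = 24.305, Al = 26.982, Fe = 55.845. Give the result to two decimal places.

10.70 percentage points

O in Na0.72Ca0.28Al1.28Si2.72O8: molar mass 266.695 g/mol; 8×15.999 = 127.992 g → 47.99 wt%.
O in (Mg0.51Fe0.49)2SiO4: molar mass 171.600 g/mol; 4×15.999 = 63.996 g → 37.29 wt%.
Difference = 47.99 − 37.29 = 10.70 percentage points.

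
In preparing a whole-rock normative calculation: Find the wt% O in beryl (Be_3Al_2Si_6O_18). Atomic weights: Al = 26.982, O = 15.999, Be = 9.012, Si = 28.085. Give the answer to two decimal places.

53.58 wt%

Formula mass = 3·9.012 + 2·26.982 + 6·28.085 + 18·15.999 = 537.492 g/mol, of which 287.982 g is O.
So O makes up 287.982/537.492 = 0.5358 of the mass, i.e. 53.58%.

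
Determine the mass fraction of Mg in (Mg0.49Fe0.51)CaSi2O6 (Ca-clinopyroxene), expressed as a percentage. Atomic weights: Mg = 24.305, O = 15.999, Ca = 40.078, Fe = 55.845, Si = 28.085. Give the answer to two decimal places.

5.12 weight percent

Formula mass = 0.49×24.305 + 0.51×55.845 + 1×40.078 + 2×28.085 + 6×15.999 = 232.632 g/mol, of which 11.909 g is Mg.
So Mg makes up 11.909/232.632 = 0.0512 of the mass, i.e. 5.12%.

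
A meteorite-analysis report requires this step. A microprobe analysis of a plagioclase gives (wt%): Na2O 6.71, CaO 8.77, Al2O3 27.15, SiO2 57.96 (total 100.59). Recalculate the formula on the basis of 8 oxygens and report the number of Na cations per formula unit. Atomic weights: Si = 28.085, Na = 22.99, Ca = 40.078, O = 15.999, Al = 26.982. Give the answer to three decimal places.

Na2O (M=61.979): mol = 0.10826; Na = 0.21652, O = 0.10826.
CaO (M=56.077): mol = 0.15639; Ca = 0.15639, O = 0.15639.
Al2O3 (M=101.961): mol = 0.26628; Al = 0.53256, O = 0.79884.
SiO2 (M=60.083): mol = 0.96467; Si = 0.96467, O = 1.92934.
ΣO = 2.99283; factor = 8/ΣO = 2.67306.
Na apfu = 0.21652 × 2.67306 = 0.579.

0.579 Na apfu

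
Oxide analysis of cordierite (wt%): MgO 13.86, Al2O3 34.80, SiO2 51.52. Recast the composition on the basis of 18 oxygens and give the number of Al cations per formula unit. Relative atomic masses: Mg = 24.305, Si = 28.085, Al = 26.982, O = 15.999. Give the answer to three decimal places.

3.986 Al apfu

MgO (M=40.304): mol = 0.34389; Mg = 0.34389, O = 0.34389.
Al2O3 (M=101.961): mol = 0.34131; Al = 0.68262, O = 1.02393.
SiO2 (M=60.083): mol = 0.85748; Si = 0.85748, O = 1.71496.
ΣO = 3.08278; factor = 18/ΣO = 5.83889.
Al apfu = 0.68262 × 5.83889 = 3.986.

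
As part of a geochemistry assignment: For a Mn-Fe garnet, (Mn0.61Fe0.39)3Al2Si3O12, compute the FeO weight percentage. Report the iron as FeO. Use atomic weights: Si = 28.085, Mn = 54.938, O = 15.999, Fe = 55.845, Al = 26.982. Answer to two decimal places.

16.94 wt%

M((Mn0.61Fe0.39)3Al2Si3O12) = 496.082 g/mol; M(FeO) = 71.844 g/mol.
Moles FeO per formula unit = 1.17 Fe ÷ 1 = 1.1700.
FeO fraction = (1.1700 × 71.844) / 496.082 = 84.057/496.082 = 0.1694.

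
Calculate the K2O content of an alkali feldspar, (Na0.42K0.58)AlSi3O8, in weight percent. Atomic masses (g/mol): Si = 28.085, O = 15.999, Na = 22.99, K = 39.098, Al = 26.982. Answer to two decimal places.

10.06 wt%

Molar mass of (Na0.42K0.58)AlSi3O8 = 0.42·22.99 + 0.58·39.098 + 1·26.982 + 3·28.085 + 8·15.999 = 271.562 g/mol.
Each formula unit contains 0.58 K, equivalent to 0.58/2 = 0.2900 mol K2O.
M(K2O) = 2×39.098 + 1×15.999 = 94.195 g/mol.
Mass of K2O per formula unit = 0.2900 × 94.195 = 27.317 g.
K2O wt% = 27.317 / 271.562 × 100 = 10.06%.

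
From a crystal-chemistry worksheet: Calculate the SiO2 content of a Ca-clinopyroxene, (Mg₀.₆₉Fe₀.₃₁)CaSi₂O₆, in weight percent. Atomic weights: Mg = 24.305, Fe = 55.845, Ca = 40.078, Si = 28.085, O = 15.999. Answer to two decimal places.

Molar mass of (Mg₀.₆₉Fe₀.₃₁)CaSi₂O₆ = 0.69×24.305 + 0.31×55.845 + 1×40.078 + 2×28.085 + 6×15.999 = 226.324 g/mol.
Each formula unit contains 2 Si, equivalent to 2/1 = 2.0000 mol SiO2.
M(SiO2) = 1×28.085 + 2×15.999 = 60.083 g/mol.
Mass of SiO2 per formula unit = 2.0000 × 60.083 = 120.166 g.
SiO2 wt% = 120.166 / 226.324 × 100 = 53.09%.

53.09 wt%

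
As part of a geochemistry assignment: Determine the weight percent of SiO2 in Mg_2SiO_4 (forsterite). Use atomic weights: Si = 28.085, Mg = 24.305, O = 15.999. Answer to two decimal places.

Molar mass of Mg_2SiO_4 = 2·24.305 + 1·28.085 + 4·15.999 = 140.691 g/mol.
Each formula unit contains 1 Si, equivalent to 1/1 = 1.0000 mol SiO2.
M(SiO2) = 1×28.085 + 2×15.999 = 60.083 g/mol.
Mass of SiO2 per formula unit = 1.0000 × 60.083 = 60.083 g.
SiO2 wt% = 60.083 / 140.691 × 100 = 42.71%.

42.71 wt%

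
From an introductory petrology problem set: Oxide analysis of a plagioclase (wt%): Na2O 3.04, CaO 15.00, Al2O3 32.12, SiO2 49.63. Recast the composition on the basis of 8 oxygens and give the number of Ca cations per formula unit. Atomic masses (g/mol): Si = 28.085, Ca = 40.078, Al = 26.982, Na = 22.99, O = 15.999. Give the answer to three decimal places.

0.734 Ca apfu

3.04 wt% Na2O ÷ 61.979 g/mol = 0.04905 mol, giving 0.09810 Na and 0.04905 O.
15.00 wt% CaO ÷ 56.077 g/mol = 0.26749 mol, giving 0.26749 Ca and 0.26749 O.
32.12 wt% Al2O3 ÷ 101.961 g/mol = 0.31502 mol, giving 0.63004 Al and 0.94506 O.
49.63 wt% SiO2 ÷ 60.083 g/mol = 0.82602 mol, giving 0.82602 Si and 1.65204 O.
Oxygen sums to 2.91364; scaling by 8/2.91364 = 2.74571 puts the formula on 8 O.
Ca: 0.26749 × 2.74571 = 0.734 atoms per formula unit.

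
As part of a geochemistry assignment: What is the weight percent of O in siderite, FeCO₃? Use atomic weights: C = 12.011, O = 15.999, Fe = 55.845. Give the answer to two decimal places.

Formula mass = 1*55.845 + 1*12.011 + 3*15.999 = 115.853 g/mol, of which 47.997 g is O.
So O makes up 47.997/115.853 = 0.4143 of the mass, i.e. 41.43%.

41.43 mass %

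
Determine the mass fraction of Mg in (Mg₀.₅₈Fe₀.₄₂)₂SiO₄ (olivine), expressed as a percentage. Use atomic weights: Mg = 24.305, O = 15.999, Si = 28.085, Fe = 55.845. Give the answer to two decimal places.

Formula mass = 1.16×24.305 + 0.84×55.845 + 1×28.085 + 4×15.999 = 167.185 g/mol, of which 28.194 g is Mg.
So Mg makes up 28.194/167.185 = 0.1686 of the mass, i.e. 16.86%.

16.86 weight percent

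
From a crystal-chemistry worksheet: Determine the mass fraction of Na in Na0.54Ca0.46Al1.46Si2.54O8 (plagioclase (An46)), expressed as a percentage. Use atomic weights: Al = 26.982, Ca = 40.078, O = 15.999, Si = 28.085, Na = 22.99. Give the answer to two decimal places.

4.61 weight percent

Molar mass of Na0.54Ca0.46Al1.46Si2.54O8: 0.54·22.99 + 0.46·40.078 + 1.46·26.982 + 2.54·28.085 + 8·15.999 = 269.572 g/mol.
Mass of Na per formula unit: 0.54 × 22.99 = 12.415 g.
Weight fraction Na = 12.415 / 269.572 = 0.0461.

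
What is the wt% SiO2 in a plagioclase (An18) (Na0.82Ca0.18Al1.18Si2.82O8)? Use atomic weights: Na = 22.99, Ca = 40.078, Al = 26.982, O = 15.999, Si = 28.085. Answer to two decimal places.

63.91 wt%

Molar mass of Na0.82Ca0.18Al1.18Si2.82O8 = 0.82*22.99 + 0.18*40.078 + 1.18*26.982 + 2.82*28.085 + 8*15.999 = 265.096 g/mol.
Each formula unit contains 2.82 Si, equivalent to 2.82/1 = 2.8200 mol SiO2.
M(SiO2) = 1×28.085 + 2×15.999 = 60.083 g/mol.
Mass of SiO2 per formula unit = 2.8200 × 60.083 = 169.434 g.
SiO2 wt% = 169.434 / 265.096 × 100 = 63.91%.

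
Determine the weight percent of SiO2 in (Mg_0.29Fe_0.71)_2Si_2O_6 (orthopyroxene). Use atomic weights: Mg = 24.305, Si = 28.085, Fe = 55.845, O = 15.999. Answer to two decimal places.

Formula mass = 245.561 g/mol.
2 Si → 2.0000 mol SiO2 per formula unit; M(SiO2) = 60.083, so SiO2 mass = 120.166 g.
120.166/245.561 × 100 = 48.94 wt%.

48.94 wt%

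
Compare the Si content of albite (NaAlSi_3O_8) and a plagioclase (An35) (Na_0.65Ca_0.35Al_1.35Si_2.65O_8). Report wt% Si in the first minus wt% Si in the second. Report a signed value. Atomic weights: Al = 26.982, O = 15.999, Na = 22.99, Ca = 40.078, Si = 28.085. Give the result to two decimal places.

4.34 percentage points

First mineral: 84.255 g Si in 262.219 g formula = 32.13 wt% Si.
Second mineral: 74.425 g Si in 267.814 g formula = 27.79 wt% Si.
32.13% − 27.79% gives a difference of 4.34 percentage points.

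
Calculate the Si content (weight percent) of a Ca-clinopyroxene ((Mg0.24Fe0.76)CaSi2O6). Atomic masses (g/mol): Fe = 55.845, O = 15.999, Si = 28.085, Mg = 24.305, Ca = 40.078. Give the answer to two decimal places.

23.35 weight percent

M((Mg0.24Fe0.76)CaSi2O6) = 240.517 g/mol.
Si contributes 2 × 28.085 = 56.170 g per mole.
56.170/240.517 = 0.2335 → 23.35%.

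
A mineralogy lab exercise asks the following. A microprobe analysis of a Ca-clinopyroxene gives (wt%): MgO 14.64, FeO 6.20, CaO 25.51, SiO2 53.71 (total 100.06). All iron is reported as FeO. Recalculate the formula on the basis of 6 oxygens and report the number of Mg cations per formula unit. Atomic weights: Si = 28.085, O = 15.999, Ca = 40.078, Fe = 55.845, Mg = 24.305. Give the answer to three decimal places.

0.810 Mg apfu

14.64 wt% MgO ÷ 40.304 g/mol = 0.36324 mol, giving 0.36324 Mg and 0.36324 O.
6.20 wt% FeO ÷ 71.844 g/mol = 0.08630 mol, giving 0.08630 Fe and 0.08630 O.
25.51 wt% CaO ÷ 56.077 g/mol = 0.45491 mol, giving 0.45491 Ca and 0.45491 O.
53.71 wt% SiO2 ÷ 60.083 g/mol = 0.89393 mol, giving 0.89393 Si and 1.78786 O.
Oxygen sums to 2.69231; scaling by 6/2.69231 = 2.22857 puts the formula on 6 O.
Mg: 0.36324 × 2.22857 = 0.810 atoms per formula unit.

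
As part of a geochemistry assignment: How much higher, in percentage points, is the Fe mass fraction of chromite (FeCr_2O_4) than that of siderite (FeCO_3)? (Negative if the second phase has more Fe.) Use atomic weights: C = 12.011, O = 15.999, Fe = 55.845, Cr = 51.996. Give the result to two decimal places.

M(FeCr_2O_4) = 223.833 g/mol, so wt% Fe = 55.845/223.833 × 100 = 24.95%.
M(FeCO_3) = 115.853 g/mol, so wt% Fe = 55.845/115.853 × 100 = 48.20%.
24.95 − 48.20 = -23.25 pp.

-23.25 percentage points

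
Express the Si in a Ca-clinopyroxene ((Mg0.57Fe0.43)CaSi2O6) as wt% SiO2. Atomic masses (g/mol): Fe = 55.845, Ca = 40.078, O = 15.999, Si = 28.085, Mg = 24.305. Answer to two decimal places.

Formula mass = 230.109 g/mol.
2 Si → 2.0000 mol SiO2 per formula unit; M(SiO2) = 60.083, so SiO2 mass = 120.166 g.
120.166/230.109 × 100 = 52.22 wt%.

52.22 wt%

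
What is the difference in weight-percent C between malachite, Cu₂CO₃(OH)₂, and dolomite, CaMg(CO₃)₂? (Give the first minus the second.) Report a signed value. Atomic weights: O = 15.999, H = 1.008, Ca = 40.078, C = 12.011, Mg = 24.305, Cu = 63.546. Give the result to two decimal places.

-7.60 percentage points

C in Cu₂CO₃(OH)₂: molar mass 221.114 g/mol; 1×12.011 = 12.011 g → 5.43 wt%.
C in CaMg(CO₃)₂: molar mass 184.399 g/mol; 2×12.011 = 24.022 g → 13.03 wt%.
Difference = 5.43 − 13.03 = -7.60 percentage points.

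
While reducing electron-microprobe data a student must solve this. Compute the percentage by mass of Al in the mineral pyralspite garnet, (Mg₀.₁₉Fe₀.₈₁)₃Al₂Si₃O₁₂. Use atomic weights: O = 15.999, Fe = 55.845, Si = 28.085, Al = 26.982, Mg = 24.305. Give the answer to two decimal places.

M((Mg₀.₁₉Fe₀.₈₁)₃Al₂Si₃O₁₂) = 479.764 g/mol.
Al contributes 2 × 26.982 = 53.964 g per mole.
53.964/479.764 = 0.1125 → 11.25%.

11.25 mass %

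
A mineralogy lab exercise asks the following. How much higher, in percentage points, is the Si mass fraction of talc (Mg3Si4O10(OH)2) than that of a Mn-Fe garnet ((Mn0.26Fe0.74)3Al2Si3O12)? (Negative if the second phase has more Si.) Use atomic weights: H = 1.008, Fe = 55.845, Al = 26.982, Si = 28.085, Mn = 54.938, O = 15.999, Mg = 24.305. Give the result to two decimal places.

M(Mg3Si4O10(OH)2) = 379.259 g/mol, so wt% Si = 112.340/379.259 × 100 = 29.62%.
M((Mn0.26Fe0.74)3Al2Si3O12) = 497.035 g/mol, so wt% Si = 84.255/497.035 × 100 = 16.95%.
29.62 − 16.95 = 12.67 pp.

12.67 percentage points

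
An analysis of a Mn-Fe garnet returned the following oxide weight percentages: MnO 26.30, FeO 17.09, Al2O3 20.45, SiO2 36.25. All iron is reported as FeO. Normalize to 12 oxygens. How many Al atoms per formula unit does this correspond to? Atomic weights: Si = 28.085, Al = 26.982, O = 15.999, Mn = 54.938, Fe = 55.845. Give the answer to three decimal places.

MnO: 26.30/70.937 = 0.37075 mol → 0.37075 mol Mn, 0.37075 mol O.
FeO: 17.09/71.844 = 0.23788 mol → 0.23788 mol Fe, 0.23788 mol O.
Al2O3: 20.45/101.961 = 0.20057 mol → 0.40114 mol Al, 0.60171 mol O.
SiO2: 36.25/60.083 = 0.60333 mol → 0.60333 mol Si, 1.20666 mol O.
Total oxygen = 2.41700 mol. Normalization factor = 12/2.41700 = 4.96483.
Al per 12 O = 0.40114 × 4.96483 = 1.992.

1.992 Al apfu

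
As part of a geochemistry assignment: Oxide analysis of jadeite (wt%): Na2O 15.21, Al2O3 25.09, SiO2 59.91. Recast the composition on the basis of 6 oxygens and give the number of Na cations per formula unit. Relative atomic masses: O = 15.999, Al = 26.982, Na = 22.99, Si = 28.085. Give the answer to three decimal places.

Na2O (M=61.979): mol = 0.24541; Na = 0.49082, O = 0.24541.
Al2O3 (M=101.961): mol = 0.24607; Al = 0.49214, O = 0.73821.
SiO2 (M=60.083): mol = 0.99712; Si = 0.99712, O = 1.99424.
ΣO = 2.97786; factor = 6/ΣO = 2.01487.
Na apfu = 0.49082 × 2.01487 = 0.989.

0.989 Na apfu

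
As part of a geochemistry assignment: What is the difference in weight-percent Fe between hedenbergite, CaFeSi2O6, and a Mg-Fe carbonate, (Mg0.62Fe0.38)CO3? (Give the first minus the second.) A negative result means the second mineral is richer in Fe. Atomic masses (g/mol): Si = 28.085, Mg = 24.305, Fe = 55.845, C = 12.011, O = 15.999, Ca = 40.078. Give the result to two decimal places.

0.47 percentage points

M(CaFeSi2O6) = 248.087 g/mol, so wt% Fe = 55.845/248.087 × 100 = 22.51%.
M((Mg0.62Fe0.38)CO3) = 96.298 g/mol, so wt% Fe = 21.221/96.298 × 100 = 22.04%.
22.51 − 22.04 = 0.47 pp.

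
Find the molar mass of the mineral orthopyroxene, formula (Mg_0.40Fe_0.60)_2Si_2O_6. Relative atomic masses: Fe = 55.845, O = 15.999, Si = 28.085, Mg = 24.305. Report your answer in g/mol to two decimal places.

238.62 g/mol

Mg: 0.80 × 24.305 = 19.4440
Fe: 1.20 × 55.845 = 67.0140
Si: 2 × 28.085 = 56.1700
O: 6 × 15.999 = 95.9940
Summing the contributions gives the formula mass.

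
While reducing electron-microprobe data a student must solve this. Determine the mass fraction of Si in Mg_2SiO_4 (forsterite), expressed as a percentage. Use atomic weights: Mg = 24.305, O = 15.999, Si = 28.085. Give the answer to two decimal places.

Molar mass of Mg_2SiO_4: 2*24.305 + 1*28.085 + 4*15.999 = 140.691 g/mol.
Mass of Si per formula unit: 1 × 28.085 = 28.085 g.
Weight fraction Si = 28.085 / 140.691 = 0.1996.

19.96 mass %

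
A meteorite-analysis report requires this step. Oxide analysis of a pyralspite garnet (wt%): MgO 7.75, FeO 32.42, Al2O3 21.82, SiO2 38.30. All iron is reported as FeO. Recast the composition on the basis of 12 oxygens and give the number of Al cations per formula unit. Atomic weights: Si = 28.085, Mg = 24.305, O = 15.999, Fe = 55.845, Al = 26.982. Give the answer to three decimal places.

2.006 Al apfu

7.75 wt% MgO ÷ 40.304 g/mol = 0.19229 mol, giving 0.19229 Mg and 0.19229 O.
32.42 wt% FeO ÷ 71.844 g/mol = 0.45126 mol, giving 0.45126 Fe and 0.45126 O.
21.82 wt% Al2O3 ÷ 101.961 g/mol = 0.21400 mol, giving 0.42800 Al and 0.64200 O.
38.30 wt% SiO2 ÷ 60.083 g/mol = 0.63745 mol, giving 0.63745 Si and 1.27490 O.
Oxygen sums to 2.56045; scaling by 12/2.56045 = 4.68668 puts the formula on 12 O.
Al: 0.42800 × 4.68668 = 2.006 atoms per formula unit.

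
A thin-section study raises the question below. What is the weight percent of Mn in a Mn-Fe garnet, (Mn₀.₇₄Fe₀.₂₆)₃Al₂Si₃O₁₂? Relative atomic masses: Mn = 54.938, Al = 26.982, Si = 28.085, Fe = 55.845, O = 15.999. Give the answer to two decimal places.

24.60 wt%

Formula mass = 2.22×54.938 + 0.78×55.845 + 2×26.982 + 3×28.085 + 12×15.999 = 495.728 g/mol, of which 121.962 g is Mn.
So Mn makes up 121.962/495.728 = 0.2460 of the mass, i.e. 24.60%.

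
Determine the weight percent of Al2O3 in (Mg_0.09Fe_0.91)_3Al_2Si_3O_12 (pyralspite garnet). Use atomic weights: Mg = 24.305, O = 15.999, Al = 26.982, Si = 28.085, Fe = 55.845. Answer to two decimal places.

20.84 wt%

Formula mass = 489.226 g/mol.
2 Al → 1.0000 mol Al2O3 per formula unit; M(Al2O3) = 101.961, so Al2O3 mass = 101.961 g.
101.961/489.226 × 100 = 20.84 wt%.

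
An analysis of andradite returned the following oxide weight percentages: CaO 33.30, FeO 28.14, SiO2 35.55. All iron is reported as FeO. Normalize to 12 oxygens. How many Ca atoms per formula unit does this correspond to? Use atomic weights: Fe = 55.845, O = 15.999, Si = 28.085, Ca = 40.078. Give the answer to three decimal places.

3.286 Ca apfu

CaO: 33.30/56.077 = 0.59383 mol → 0.59383 mol Ca, 0.59383 mol O.
FeO: 28.14/71.844 = 0.39168 mol → 0.39168 mol Fe, 0.39168 mol O.
SiO2: 35.55/60.083 = 0.59168 mol → 0.59168 mol Si, 1.18336 mol O.
Total oxygen = 2.16887 mol. Normalization factor = 12/2.16887 = 5.53284.
Ca per 12 O = 0.59383 × 5.53284 = 3.286.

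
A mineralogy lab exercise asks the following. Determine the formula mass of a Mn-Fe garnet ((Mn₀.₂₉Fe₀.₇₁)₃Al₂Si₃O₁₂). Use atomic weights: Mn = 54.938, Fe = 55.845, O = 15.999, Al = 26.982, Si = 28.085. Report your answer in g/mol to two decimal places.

496.95 g/mol

The formula mass is the sum 0.87·54.938 + 2.13·55.845 + 2·26.982 + 3·28.085 + 12·15.999.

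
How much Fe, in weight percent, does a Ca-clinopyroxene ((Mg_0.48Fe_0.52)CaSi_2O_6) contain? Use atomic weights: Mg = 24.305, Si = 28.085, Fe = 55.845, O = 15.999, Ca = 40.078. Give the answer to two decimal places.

Formula mass = 0.48·24.305 + 0.52·55.845 + 1·40.078 + 2·28.085 + 6·15.999 = 232.948 g/mol, of which 29.039 g is Fe.
So Fe makes up 29.039/232.948 = 0.1247 of the mass, i.e. 12.47%.

12.47 weight percent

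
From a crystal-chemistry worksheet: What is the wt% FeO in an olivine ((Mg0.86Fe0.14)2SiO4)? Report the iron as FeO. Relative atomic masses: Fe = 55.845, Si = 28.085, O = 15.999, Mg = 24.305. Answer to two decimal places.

13.45 wt%

M((Mg0.86Fe0.14)2SiO4) = 149.522 g/mol; M(FeO) = 71.844 g/mol.
Moles FeO per formula unit = 0.28 Fe ÷ 1 = 0.2800.
FeO fraction = (0.2800 × 71.844) / 149.522 = 20.116/149.522 = 0.1345.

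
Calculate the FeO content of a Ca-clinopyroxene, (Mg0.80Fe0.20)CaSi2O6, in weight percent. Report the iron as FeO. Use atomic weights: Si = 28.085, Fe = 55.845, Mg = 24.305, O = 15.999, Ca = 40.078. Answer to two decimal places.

6.45 wt%

M((Mg0.80Fe0.20)CaSi2O6) = 222.855 g/mol; M(FeO) = 71.844 g/mol.
Moles FeO per formula unit = 0.20 Fe ÷ 1 = 0.2000.
FeO fraction = (0.2000 × 71.844) / 222.855 = 14.369/222.855 = 0.0645.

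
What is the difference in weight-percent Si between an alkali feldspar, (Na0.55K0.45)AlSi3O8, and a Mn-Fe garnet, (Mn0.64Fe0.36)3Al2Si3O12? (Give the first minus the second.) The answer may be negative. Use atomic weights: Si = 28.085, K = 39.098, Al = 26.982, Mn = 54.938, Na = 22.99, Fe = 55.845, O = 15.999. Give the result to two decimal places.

M((Na0.55K0.45)AlSi3O8) = 269.468 g/mol, so wt% Si = 84.255/269.468 × 100 = 31.27%.
M((Mn0.64Fe0.36)3Al2Si3O12) = 496.001 g/mol, so wt% Si = 84.255/496.001 × 100 = 16.99%.
31.27 − 16.99 = 14.28 pp.

14.28 percentage points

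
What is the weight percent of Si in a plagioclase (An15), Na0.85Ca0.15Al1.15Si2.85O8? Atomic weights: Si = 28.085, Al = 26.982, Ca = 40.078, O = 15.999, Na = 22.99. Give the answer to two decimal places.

Molar mass of Na0.85Ca0.15Al1.15Si2.85O8: 0.85×22.99 + 0.15×40.078 + 1.15×26.982 + 2.85×28.085 + 8×15.999 = 264.617 g/mol.
Mass of Si per formula unit: 2.85 × 28.085 = 80.042 g.
Weight fraction Si = 80.042 / 264.617 = 0.3025.

30.25 weight percent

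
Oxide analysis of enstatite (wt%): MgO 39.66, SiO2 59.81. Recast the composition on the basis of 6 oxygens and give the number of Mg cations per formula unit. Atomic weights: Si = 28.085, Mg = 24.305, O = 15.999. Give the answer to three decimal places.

39.66 wt% MgO ÷ 40.304 g/mol = 0.98402 mol, giving 0.98402 Mg and 0.98402 O.
59.81 wt% SiO2 ÷ 60.083 g/mol = 0.99546 mol, giving 0.99546 Si and 1.99092 O.
Oxygen sums to 2.97494; scaling by 6/2.97494 = 2.01685 puts the formula on 6 O.
Mg: 0.98402 × 2.01685 = 1.985 atoms per formula unit.

1.985 Mg apfu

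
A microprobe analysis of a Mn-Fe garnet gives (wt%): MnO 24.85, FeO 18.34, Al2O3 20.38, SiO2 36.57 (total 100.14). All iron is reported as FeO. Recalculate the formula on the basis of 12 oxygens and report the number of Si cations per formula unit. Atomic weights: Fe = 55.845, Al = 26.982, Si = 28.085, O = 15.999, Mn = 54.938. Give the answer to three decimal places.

3.015 Si apfu

MnO (M=70.937): mol = 0.35031; Mn = 0.35031, O = 0.35031.
FeO (M=71.844): mol = 0.25528; Fe = 0.25528, O = 0.25528.
Al2O3 (M=101.961): mol = 0.19988; Al = 0.39976, O = 0.59964.
SiO2 (M=60.083): mol = 0.60866; Si = 0.60866, O = 1.21732.
ΣO = 2.42255; factor = 12/ΣO = 4.95346.
Si apfu = 0.60866 × 4.95346 = 3.015.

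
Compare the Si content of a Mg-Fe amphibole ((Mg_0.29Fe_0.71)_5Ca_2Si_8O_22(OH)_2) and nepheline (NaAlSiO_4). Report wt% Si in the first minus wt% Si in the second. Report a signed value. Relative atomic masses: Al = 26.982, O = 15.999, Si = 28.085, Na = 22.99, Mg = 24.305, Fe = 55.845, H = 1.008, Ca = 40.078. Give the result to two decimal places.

4.54 percentage points

First mineral: 224.680 g Si in 924.320 g formula = 24.31 wt% Si.
Second mineral: 28.085 g Si in 142.053 g formula = 19.77 wt% Si.
24.31% − 19.77% gives a difference of 4.54 percentage points.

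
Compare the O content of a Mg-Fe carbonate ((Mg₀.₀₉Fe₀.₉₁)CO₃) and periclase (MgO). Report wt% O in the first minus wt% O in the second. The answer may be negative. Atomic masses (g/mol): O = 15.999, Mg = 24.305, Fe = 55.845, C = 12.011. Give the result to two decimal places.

2.77 percentage points

M((Mg₀.₀₉Fe₀.₉₁)CO₃) = 113.014 g/mol, so wt% O = 47.997/113.014 × 100 = 42.47%.
M(MgO) = 40.304 g/mol, so wt% O = 15.999/40.304 × 100 = 39.70%.
42.47 − 39.70 = 2.77 pp.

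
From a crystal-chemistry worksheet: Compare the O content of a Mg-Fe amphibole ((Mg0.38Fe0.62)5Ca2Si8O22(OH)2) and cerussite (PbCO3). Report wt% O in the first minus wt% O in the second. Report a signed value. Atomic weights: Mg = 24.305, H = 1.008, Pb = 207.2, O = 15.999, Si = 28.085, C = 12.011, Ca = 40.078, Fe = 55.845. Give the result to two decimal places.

24.23 percentage points

First mineral: 383.976 g O in 910.127 g formula = 42.19 wt% O.
Second mineral: 47.997 g O in 267.208 g formula = 17.96 wt% O.
42.19% − 17.96% gives a difference of 24.23 percentage points.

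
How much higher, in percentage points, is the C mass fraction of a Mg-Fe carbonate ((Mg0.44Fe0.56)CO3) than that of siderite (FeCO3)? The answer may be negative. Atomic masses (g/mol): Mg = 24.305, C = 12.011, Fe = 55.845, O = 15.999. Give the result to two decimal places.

1.41 percentage points

C in (Mg0.44Fe0.56)CO3: molar mass 101.975 g/mol; 1×12.011 = 12.011 g → 11.78 wt%.
C in FeCO3: molar mass 115.853 g/mol; 1×12.011 = 12.011 g → 10.37 wt%.
Difference = 11.78 − 10.37 = 1.41 percentage points.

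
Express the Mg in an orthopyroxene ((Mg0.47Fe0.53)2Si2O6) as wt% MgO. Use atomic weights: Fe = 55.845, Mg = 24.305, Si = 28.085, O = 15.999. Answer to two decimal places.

16.18 wt%

M((Mg0.47Fe0.53)2Si2O6) = 234.206 g/mol; M(MgO) = 40.304 g/mol.
Moles MgO per formula unit = 0.94 Mg ÷ 1 = 0.9400.
MgO fraction = (0.9400 × 40.304) / 234.206 = 37.886/234.206 = 0.1618.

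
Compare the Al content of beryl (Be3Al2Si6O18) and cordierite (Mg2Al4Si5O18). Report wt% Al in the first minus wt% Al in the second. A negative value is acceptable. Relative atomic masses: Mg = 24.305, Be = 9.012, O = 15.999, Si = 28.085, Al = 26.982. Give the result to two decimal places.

Al in Be3Al2Si6O18: molar mass 537.492 g/mol; 2×26.982 = 53.964 g → 10.04 wt%.
Al in Mg2Al4Si5O18: molar mass 584.945 g/mol; 4×26.982 = 107.928 g → 18.45 wt%.
Difference = 10.04 − 18.45 = -8.41 percentage points.

-8.41 percentage points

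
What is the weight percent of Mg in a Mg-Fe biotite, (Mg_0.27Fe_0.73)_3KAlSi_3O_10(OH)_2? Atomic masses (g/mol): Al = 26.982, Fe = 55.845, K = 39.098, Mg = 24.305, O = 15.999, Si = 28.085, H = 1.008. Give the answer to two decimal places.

4.05 wt%

Molar mass of (Mg_0.27Fe_0.73)_3KAlSi_3O_10(OH)_2: 0.81·24.305 + 2.19·55.845 + 1·39.098 + 1·26.982 + 3·28.085 + 12·15.999 + 2·1.008 = 486.327 g/mol.
Mass of Mg per formula unit: 0.81 × 24.305 = 19.687 g.
Weight fraction Mg = 19.687 / 486.327 = 0.0405.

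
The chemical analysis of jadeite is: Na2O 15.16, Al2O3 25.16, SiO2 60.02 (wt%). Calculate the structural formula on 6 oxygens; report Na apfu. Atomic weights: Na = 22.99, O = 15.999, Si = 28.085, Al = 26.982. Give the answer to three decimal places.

0.984 Na apfu

Na2O: 15.16/61.979 = 0.24460 mol → 0.48920 mol Na, 0.24460 mol O.
Al2O3: 25.16/101.961 = 0.24676 mol → 0.49352 mol Al, 0.74028 mol O.
SiO2: 60.02/60.083 = 0.99895 mol → 0.99895 mol Si, 1.99790 mol O.
Total oxygen = 2.98278 mol. Normalization factor = 6/2.98278 = 2.01155.
Na per 6 O = 0.48920 × 2.01155 = 0.984.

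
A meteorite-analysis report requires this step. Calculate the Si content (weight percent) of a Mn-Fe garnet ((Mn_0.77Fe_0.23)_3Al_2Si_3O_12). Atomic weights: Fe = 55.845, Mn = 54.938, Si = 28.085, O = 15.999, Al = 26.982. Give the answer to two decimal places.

17.00 weight percent

M((Mn_0.77Fe_0.23)_3Al_2Si_3O_12) = 495.647 g/mol.
Si contributes 3 × 28.085 = 84.255 g per mole.
84.255/495.647 = 0.1700 → 17.00%.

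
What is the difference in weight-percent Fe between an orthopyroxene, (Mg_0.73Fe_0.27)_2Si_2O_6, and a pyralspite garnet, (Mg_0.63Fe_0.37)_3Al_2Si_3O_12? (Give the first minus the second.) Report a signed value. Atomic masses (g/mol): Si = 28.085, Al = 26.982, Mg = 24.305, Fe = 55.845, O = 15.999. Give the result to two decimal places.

Fe in (Mg_0.73Fe_0.27)_2Si_2O_6: molar mass 217.806 g/mol; 0.54×55.845 = 30.156 g → 13.85 wt%.
Fe in (Mg_0.63Fe_0.37)_3Al_2Si_3O_12: molar mass 438.131 g/mol; 1.11×55.845 = 61.988 g → 14.15 wt%.
Difference = 13.85 − 14.15 = -0.30 percentage points.

-0.30 percentage points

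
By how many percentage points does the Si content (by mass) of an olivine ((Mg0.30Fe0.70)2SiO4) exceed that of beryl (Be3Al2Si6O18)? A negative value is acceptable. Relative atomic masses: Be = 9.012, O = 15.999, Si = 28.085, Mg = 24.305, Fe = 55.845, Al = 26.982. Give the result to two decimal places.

-16.16 percentage points

Si in (Mg0.30Fe0.70)2SiO4: molar mass 184.847 g/mol; 1×28.085 = 28.085 g → 15.19 wt%.
Si in Be3Al2Si6O18: molar mass 537.492 g/mol; 6×28.085 = 168.510 g → 31.35 wt%.
Difference = 15.19 − 31.35 = -16.16 percentage points.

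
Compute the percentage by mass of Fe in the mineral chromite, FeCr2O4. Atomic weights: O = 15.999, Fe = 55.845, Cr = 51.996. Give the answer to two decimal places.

24.95 mass %

M(FeCr2O4) = 223.833 g/mol.
Fe contributes 1 × 55.845 = 55.845 g per mole.
55.845/223.833 = 0.2495 → 24.95%.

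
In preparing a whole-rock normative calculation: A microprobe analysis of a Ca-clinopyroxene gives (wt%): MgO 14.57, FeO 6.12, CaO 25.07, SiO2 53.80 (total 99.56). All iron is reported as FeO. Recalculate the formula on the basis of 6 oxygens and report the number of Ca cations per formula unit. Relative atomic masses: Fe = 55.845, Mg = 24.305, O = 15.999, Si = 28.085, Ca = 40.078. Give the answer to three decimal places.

0.999 Ca apfu

MgO (M=40.304): mol = 0.36150; Mg = 0.36150, O = 0.36150.
FeO (M=71.844): mol = 0.08518; Fe = 0.08518, O = 0.08518.
CaO (M=56.077): mol = 0.44706; Ca = 0.44706, O = 0.44706.
SiO2 (M=60.083): mol = 0.89543; Si = 0.89543, O = 1.79086.
ΣO = 2.68460; factor = 6/ΣO = 2.23497.
Ca apfu = 0.44706 × 2.23497 = 0.999.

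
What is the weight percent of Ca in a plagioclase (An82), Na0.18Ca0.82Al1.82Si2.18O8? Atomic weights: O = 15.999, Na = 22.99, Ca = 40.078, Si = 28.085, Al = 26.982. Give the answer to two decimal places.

Molar mass of Na0.18Ca0.82Al1.82Si2.18O8: 0.18*22.99 + 0.82*40.078 + 1.82*26.982 + 2.18*28.085 + 8*15.999 = 275.327 g/mol.
Mass of Ca per formula unit: 0.82 × 40.078 = 32.864 g.
Weight fraction Ca = 32.864 / 275.327 = 0.1194.

11.94 wt%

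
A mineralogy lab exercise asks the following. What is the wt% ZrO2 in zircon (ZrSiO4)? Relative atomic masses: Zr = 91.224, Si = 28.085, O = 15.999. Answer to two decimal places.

M(ZrSiO4) = 183.305 g/mol; M(ZrO2) = 123.222 g/mol.
Moles ZrO2 per formula unit = 1 Zr ÷ 1 = 1.0000.
ZrO2 fraction = (1.0000 × 123.222) / 183.305 = 123.222/183.305 = 0.6722.

67.22 wt%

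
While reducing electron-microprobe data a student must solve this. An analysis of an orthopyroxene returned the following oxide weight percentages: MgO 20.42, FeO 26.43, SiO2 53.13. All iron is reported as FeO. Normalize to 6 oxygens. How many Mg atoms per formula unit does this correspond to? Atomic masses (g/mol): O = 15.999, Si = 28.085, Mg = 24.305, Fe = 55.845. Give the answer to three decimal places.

MgO (M=40.304): mol = 0.50665; Mg = 0.50665, O = 0.50665.
FeO (M=71.844): mol = 0.36788; Fe = 0.36788, O = 0.36788.
SiO2 (M=60.083): mol = 0.88428; Si = 0.88428, O = 1.76856.
ΣO = 2.64309; factor = 6/ΣO = 2.27007.
Mg apfu = 0.50665 × 2.27007 = 1.150.

1.150 Mg apfu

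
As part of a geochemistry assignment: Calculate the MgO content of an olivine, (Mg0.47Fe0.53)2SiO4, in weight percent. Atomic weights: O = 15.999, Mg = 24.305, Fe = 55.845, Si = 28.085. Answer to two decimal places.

21.76 wt%

Formula mass = 174.123 g/mol.
0.94 Mg → 0.9400 mol MgO per formula unit; M(MgO) = 40.304, so MgO mass = 37.886 g.
37.886/174.123 × 100 = 21.76 wt%.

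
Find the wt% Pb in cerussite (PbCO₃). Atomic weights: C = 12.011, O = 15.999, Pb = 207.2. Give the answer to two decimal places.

77.54 weight percent

Molar mass of PbCO₃: 1*207.2 + 1*12.011 + 3*15.999 = 267.208 g/mol.
Mass of Pb per formula unit: 1 × 207.2 = 207.200 g.
Weight fraction Pb = 207.200 / 267.208 = 0.7754.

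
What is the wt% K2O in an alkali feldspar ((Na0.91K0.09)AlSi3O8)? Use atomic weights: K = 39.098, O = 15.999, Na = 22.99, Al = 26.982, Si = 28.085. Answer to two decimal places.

1.61 wt%

Formula mass = 263.669 g/mol.
0.09 K → 0.0450 mol K2O per formula unit; M(K2O) = 94.195, so K2O mass = 4.239 g.
4.239/263.669 × 100 = 1.61 wt%.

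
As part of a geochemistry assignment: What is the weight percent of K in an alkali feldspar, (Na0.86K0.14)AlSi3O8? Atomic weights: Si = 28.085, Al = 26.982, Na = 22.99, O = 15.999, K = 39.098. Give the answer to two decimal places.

2.07 wt%

Molar mass of (Na0.86K0.14)AlSi3O8: 0.86·22.99 + 0.14·39.098 + 1·26.982 + 3·28.085 + 8·15.999 = 264.474 g/mol.
Mass of K per formula unit: 0.14 × 39.098 = 5.474 g.
Weight fraction K = 5.474 / 264.474 = 0.0207.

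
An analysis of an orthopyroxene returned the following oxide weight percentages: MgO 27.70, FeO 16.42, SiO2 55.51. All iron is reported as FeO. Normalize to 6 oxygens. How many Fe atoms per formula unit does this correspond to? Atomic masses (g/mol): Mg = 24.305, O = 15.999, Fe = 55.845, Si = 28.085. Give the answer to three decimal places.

MgO (M=40.304): mol = 0.68728; Mg = 0.68728, O = 0.68728.
FeO (M=71.844): mol = 0.22855; Fe = 0.22855, O = 0.22855.
SiO2 (M=60.083): mol = 0.92389; Si = 0.92389, O = 1.84778.
ΣO = 2.76361; factor = 6/ΣO = 2.17107.
Fe apfu = 0.22855 × 2.17107 = 0.496.

0.496 Fe apfu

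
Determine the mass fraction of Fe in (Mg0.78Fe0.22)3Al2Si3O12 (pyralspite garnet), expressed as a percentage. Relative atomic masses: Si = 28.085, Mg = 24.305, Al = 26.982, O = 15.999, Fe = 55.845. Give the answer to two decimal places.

Molar mass of (Mg0.78Fe0.22)3Al2Si3O12: 2.34×24.305 + 0.66×55.845 + 2×26.982 + 3×28.085 + 12×15.999 = 423.938 g/mol.
Mass of Fe per formula unit: 0.66 × 55.845 = 36.858 g.
Weight fraction Fe = 36.858 / 423.938 = 0.0869.

8.69 mass %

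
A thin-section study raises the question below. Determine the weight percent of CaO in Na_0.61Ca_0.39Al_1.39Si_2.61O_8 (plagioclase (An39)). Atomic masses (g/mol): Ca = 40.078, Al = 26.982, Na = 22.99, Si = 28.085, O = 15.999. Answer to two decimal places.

8.15 wt%

Molar mass of Na_0.61Ca_0.39Al_1.39Si_2.61O_8 = 0.61*22.99 + 0.39*40.078 + 1.39*26.982 + 2.61*28.085 + 8*15.999 = 268.453 g/mol.
Each formula unit contains 0.39 Ca, equivalent to 0.39/1 = 0.3900 mol CaO.
M(CaO) = 1×40.078 + 1×15.999 = 56.077 g/mol.
Mass of CaO per formula unit = 0.3900 × 56.077 = 21.870 g.
CaO wt% = 21.870 / 268.453 × 100 = 8.15%.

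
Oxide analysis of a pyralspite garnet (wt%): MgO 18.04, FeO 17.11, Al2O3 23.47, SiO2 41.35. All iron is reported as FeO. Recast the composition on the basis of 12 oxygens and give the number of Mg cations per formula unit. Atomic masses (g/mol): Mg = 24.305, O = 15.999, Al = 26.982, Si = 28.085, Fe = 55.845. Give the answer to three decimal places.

1.951 Mg apfu

MgO (M=40.304): mol = 0.44760; Mg = 0.44760, O = 0.44760.
FeO (M=71.844): mol = 0.23815; Fe = 0.23815, O = 0.23815.
Al2O3 (M=101.961): mol = 0.23019; Al = 0.46038, O = 0.69057.
SiO2 (M=60.083): mol = 0.68821; Si = 0.68821, O = 1.37642.
ΣO = 2.75274; factor = 12/ΣO = 4.35929.
Mg apfu = 0.44760 × 4.35929 = 1.951.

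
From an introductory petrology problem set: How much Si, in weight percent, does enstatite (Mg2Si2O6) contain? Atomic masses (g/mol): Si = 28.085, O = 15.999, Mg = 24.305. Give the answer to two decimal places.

Formula mass = 2·24.305 + 2·28.085 + 6·15.999 = 200.774 g/mol, of which 56.170 g is Si.
So Si makes up 56.170/200.774 = 0.2798 of the mass, i.e. 27.98%.

27.98 weight percent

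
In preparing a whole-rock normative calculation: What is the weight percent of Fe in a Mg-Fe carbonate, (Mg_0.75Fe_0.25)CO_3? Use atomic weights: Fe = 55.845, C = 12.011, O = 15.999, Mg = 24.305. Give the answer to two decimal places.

15.14 mass %

Molar mass of (Mg_0.75Fe_0.25)CO_3: 0.75*24.305 + 0.25*55.845 + 1*12.011 + 3*15.999 = 92.198 g/mol.
Mass of Fe per formula unit: 0.25 × 55.845 = 13.961 g.
Weight fraction Fe = 13.961 / 92.198 = 0.1514.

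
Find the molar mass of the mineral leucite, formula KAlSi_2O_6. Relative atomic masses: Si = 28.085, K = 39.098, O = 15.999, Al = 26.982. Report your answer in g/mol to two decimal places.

218.24 g/mol

K: 1 × 39.098 = 39.0980
Al: 1 × 26.982 = 26.9820
Si: 2 × 28.085 = 56.1700
O: 6 × 15.999 = 95.9940
Summing the contributions gives the formula mass.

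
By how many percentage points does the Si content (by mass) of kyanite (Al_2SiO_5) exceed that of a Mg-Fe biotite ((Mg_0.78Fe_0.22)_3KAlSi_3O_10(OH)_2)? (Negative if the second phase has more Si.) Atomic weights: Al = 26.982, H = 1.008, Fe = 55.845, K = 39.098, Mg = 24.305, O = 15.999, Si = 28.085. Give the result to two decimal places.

M(Al_2SiO_5) = 162.044 g/mol, so wt% Si = 28.085/162.044 × 100 = 17.33%.
M((Mg_0.78Fe_0.22)_3KAlSi_3O_10(OH)_2) = 438.070 g/mol, so wt% Si = 84.255/438.070 × 100 = 19.23%.
17.33 − 19.23 = -1.90 pp.

-1.90 percentage points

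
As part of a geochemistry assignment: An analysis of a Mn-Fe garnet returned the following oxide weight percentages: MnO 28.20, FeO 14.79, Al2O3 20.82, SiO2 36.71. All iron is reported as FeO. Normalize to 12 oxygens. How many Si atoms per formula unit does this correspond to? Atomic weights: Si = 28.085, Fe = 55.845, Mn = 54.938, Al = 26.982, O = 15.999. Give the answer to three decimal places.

MnO: 28.20/70.937 = 0.39754 mol → 0.39754 mol Mn, 0.39754 mol O.
FeO: 14.79/71.844 = 0.20586 mol → 0.20586 mol Fe, 0.20586 mol O.
Al2O3: 20.82/101.961 = 0.20420 mol → 0.40840 mol Al, 0.61260 mol O.
SiO2: 36.71/60.083 = 0.61099 mol → 0.61099 mol Si, 1.22198 mol O.
Total oxygen = 2.43798 mol. Normalization factor = 12/2.43798 = 4.92211.
Si per 12 O = 0.61099 × 4.92211 = 3.007.

3.007 Si apfu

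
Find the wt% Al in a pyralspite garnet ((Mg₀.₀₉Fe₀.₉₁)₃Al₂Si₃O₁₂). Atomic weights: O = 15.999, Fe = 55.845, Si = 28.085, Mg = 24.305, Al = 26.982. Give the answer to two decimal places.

11.03 wt%

Molar mass of (Mg₀.₀₉Fe₀.₉₁)₃Al₂Si₃O₁₂: 0.27×24.305 + 2.73×55.845 + 2×26.982 + 3×28.085 + 12×15.999 = 489.226 g/mol.
Mass of Al per formula unit: 2 × 26.982 = 53.964 g.
Weight fraction Al = 53.964 / 489.226 = 0.1103.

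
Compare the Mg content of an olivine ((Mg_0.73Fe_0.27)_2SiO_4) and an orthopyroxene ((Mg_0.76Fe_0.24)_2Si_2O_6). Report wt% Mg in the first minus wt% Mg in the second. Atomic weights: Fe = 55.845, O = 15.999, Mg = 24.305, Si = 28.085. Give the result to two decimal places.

5.39 percentage points

Mg in (Mg_0.73Fe_0.27)_2SiO_4: molar mass 157.723 g/mol; 1.46×24.305 = 35.485 g → 22.50 wt%.
Mg in (Mg_0.76Fe_0.24)_2Si_2O_6: molar mass 215.913 g/mol; 1.52×24.305 = 36.944 g → 17.11 wt%.
Difference = 22.50 − 17.11 = 5.39 percentage points.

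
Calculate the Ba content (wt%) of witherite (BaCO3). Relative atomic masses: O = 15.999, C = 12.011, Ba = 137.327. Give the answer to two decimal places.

69.59 wt%

Molar mass of BaCO3: 1×137.327 + 1×12.011 + 3×15.999 = 197.335 g/mol.
Mass of Ba per formula unit: 1 × 137.327 = 137.327 g.
Weight fraction Ba = 137.327 / 197.335 = 0.6959.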